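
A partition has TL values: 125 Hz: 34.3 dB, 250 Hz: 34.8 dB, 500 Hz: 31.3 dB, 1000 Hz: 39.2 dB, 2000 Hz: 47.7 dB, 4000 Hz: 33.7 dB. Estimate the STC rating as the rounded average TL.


Given TL values at each frequency:
  125 Hz: 34.3 dB
  250 Hz: 34.8 dB
  500 Hz: 31.3 dB
  1000 Hz: 39.2 dB
  2000 Hz: 47.7 dB
  4000 Hz: 33.7 dB
Formula: STC ~ round(average of TL values)
Sum = 34.3 + 34.8 + 31.3 + 39.2 + 47.7 + 33.7 = 221.0
Average = 221.0 / 6 = 36.83
Rounded: 37

37


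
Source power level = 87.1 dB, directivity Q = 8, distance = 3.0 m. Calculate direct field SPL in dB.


Given values:
  Lw = 87.1 dB, Q = 8, r = 3.0 m
Formula: SPL = Lw + 10 * log10(Q / (4 * pi * r^2))
Compute 4 * pi * r^2 = 4 * pi * 3.0^2 = 113.0973
Compute Q / denom = 8 / 113.0973 = 0.07073555
Compute 10 * log10(0.07073555) = -11.5036
SPL = 87.1 + (-11.5036) = 75.6

75.6 dB


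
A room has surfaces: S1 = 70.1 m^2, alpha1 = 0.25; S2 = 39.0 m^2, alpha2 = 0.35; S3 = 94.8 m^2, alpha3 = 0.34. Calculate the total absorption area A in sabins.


Given surfaces:
  Surface 1: 70.1 * 0.25 = 17.525
  Surface 2: 39.0 * 0.35 = 13.65
  Surface 3: 94.8 * 0.34 = 32.232
Formula: A = sum(Si * alpha_i)
A = 17.525 + 13.65 + 32.232
A = 63.41

63.41 sabins


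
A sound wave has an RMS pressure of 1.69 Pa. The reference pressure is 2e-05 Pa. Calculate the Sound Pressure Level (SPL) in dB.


Given values:
  p = 1.69 Pa
  p_ref = 2e-05 Pa
Formula: SPL = 20 * log10(p / p_ref)
Compute ratio: p / p_ref = 1.69 / 2e-05 = 84500
Compute log10: log10(84500) = 4.926857
Multiply: SPL = 20 * 4.926857 = 98.54

98.54 dB


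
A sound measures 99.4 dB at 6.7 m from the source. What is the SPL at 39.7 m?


Given values:
  SPL1 = 99.4 dB, r1 = 6.7 m, r2 = 39.7 m
Formula: SPL2 = SPL1 - 20 * log10(r2 / r1)
Compute ratio: r2 / r1 = 39.7 / 6.7 = 5.9254
Compute log10: log10(5.9254) = 0.772718
Compute drop: 20 * 0.772718 = 15.4544
SPL2 = 99.4 - 15.4544 = 83.95

83.95 dB


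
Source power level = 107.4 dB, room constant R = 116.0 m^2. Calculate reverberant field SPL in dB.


Given values:
  Lw = 107.4 dB, R = 116.0 m^2
Formula: SPL = Lw + 10 * log10(4 / R)
Compute 4 / R = 4 / 116.0 = 0.034483
Compute 10 * log10(0.034483) = -14.6239
SPL = 107.4 + (-14.6239) = 92.78

92.78 dB


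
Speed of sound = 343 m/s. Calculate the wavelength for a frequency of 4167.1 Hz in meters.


Given values:
  c = 343 m/s, f = 4167.1 Hz
Formula: lambda = c / f
lambda = 343 / 4167.1
lambda = 0.0823

0.0823 m


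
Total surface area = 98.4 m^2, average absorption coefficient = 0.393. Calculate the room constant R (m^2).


Given values:
  S = 98.4 m^2, alpha = 0.393
Formula: R = S * alpha / (1 - alpha)
Numerator: 98.4 * 0.393 = 38.6712
Denominator: 1 - 0.393 = 0.607
R = 38.6712 / 0.607 = 63.71

63.71 m^2


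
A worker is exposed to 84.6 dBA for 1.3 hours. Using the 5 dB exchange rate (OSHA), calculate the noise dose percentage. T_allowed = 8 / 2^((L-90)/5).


Given values:
  L = 84.6 dBA, T = 1.3 hours
Formula: T_allowed = 8 / 2^((L - 90) / 5)
Compute exponent: (84.6 - 90) / 5 = -1.08
Compute 2^(-1.08) = 0.473029
T_allowed = 8 / 0.473029 = 16.912282 hours
Dose = (T / T_allowed) * 100
Dose = (1.3 / 16.912282) * 100 = 7.69

7.69 %


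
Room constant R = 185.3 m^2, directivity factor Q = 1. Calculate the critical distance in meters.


Given values:
  R = 185.3 m^2, Q = 1
Formula: d_c = 0.141 * sqrt(Q * R)
Compute Q * R = 1 * 185.3 = 185.3
Compute sqrt(185.3) = 13.6125
d_c = 0.141 * 13.6125 = 1.919

1.919 m


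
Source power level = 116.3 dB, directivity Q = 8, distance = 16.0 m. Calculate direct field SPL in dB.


Given values:
  Lw = 116.3 dB, Q = 8, r = 16.0 m
Formula: SPL = Lw + 10 * log10(Q / (4 * pi * r^2))
Compute 4 * pi * r^2 = 4 * pi * 16.0^2 = 3216.9909
Compute Q / denom = 8 / 3216.9909 = 0.0024868
Compute 10 * log10(0.0024868) = -26.0436
SPL = 116.3 + (-26.0436) = 90.26

90.26 dB


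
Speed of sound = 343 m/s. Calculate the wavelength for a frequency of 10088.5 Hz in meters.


Given values:
  c = 343 m/s, f = 10088.5 Hz
Formula: lambda = c / f
lambda = 343 / 10088.5
lambda = 0.034

0.034 m


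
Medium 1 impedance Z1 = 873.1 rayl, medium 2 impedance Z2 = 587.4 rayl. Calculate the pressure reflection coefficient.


Given values:
  Z1 = 873.1 rayl, Z2 = 587.4 rayl
Formula: R = (Z2 - Z1) / (Z2 + Z1)
Numerator: Z2 - Z1 = 587.4 - 873.1 = -285.7
Denominator: Z2 + Z1 = 587.4 + 873.1 = 1460.5
R = -285.7 / 1460.5 = -0.1956

-0.1956


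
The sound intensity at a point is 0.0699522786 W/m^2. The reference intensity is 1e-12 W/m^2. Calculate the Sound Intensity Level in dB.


Given values:
  I = 0.0699522786 W/m^2
  I_ref = 1e-12 W/m^2
Formula: SIL = 10 * log10(I / I_ref)
Compute ratio: I / I_ref = 69952278600
Compute log10: log10(69952278600) = 10.844802
Multiply: SIL = 10 * 10.844802 = 108.45

108.45 dB


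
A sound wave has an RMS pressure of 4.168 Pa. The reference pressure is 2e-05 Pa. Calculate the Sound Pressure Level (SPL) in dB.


Given values:
  p = 4.168 Pa
  p_ref = 2e-05 Pa
Formula: SPL = 20 * log10(p / p_ref)
Compute ratio: p / p_ref = 4.168 / 2e-05 = 208400
Compute log10: log10(208400) = 5.318898
Multiply: SPL = 20 * 5.318898 = 106.38

106.38 dB


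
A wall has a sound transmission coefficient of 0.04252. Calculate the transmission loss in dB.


Given values:
  tau = 0.04252
Formula: TL = 10 * log10(1 / tau)
Compute 1 / tau = 1 / 0.04252 = 23.5183
Compute log10(23.5183) = 1.371406
TL = 10 * 1.371406 = 13.71

13.71 dB


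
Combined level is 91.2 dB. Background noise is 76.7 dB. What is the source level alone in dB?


Given values:
  L_total = 91.2 dB, L_bg = 76.7 dB
Formula: L_source = 10 * log10(10^(L_total/10) - 10^(L_bg/10))
Convert to linear:
  10^(91.2/10) = 1318256738.5564
  10^(76.7/10) = 46773514.1287
Difference: 1318256738.5564 - 46773514.1287 = 1271483224.4277
L_source = 10 * log10(1271483224.4277) = 91.04

91.04 dB


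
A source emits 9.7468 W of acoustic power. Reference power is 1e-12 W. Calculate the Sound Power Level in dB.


Given values:
  W = 9.7468 W
  W_ref = 1e-12 W
Formula: SWL = 10 * log10(W / W_ref)
Compute ratio: W / W_ref = 9746800000000
Compute log10: log10(9746800000000) = 12.988862
Multiply: SWL = 10 * 12.988862 = 129.89

129.89 dB


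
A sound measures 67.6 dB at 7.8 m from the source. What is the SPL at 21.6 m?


Given values:
  SPL1 = 67.6 dB, r1 = 7.8 m, r2 = 21.6 m
Formula: SPL2 = SPL1 - 20 * log10(r2 / r1)
Compute ratio: r2 / r1 = 21.6 / 7.8 = 2.7692
Compute log10: log10(2.7692) = 0.442354
Compute drop: 20 * 0.442354 = 8.8471
SPL2 = 67.6 - 8.8471 = 58.75

58.75 dB


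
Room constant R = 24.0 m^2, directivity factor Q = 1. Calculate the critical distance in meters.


Given values:
  R = 24.0 m^2, Q = 1
Formula: d_c = 0.141 * sqrt(Q * R)
Compute Q * R = 1 * 24.0 = 24.0
Compute sqrt(24.0) = 4.899
d_c = 0.141 * 4.899 = 0.691

0.691 m


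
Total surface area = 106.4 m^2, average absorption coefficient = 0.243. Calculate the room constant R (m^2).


Given values:
  S = 106.4 m^2, alpha = 0.243
Formula: R = S * alpha / (1 - alpha)
Numerator: 106.4 * 0.243 = 25.8552
Denominator: 1 - 0.243 = 0.757
R = 25.8552 / 0.757 = 34.15

34.15 m^2


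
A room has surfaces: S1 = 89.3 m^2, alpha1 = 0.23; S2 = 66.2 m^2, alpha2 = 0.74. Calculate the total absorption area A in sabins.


Given surfaces:
  Surface 1: 89.3 * 0.23 = 20.539
  Surface 2: 66.2 * 0.74 = 48.988
Formula: A = sum(Si * alpha_i)
A = 20.539 + 48.988
A = 69.53

69.53 sabins


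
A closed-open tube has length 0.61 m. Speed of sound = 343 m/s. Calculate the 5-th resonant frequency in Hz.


Given values:
  Tube type: closed-open, L = 0.61 m, c = 343 m/s, n = 5
Formula: f_n = (2n - 1) * c / (4 * L)
Compute 2n - 1 = 2*5 - 1 = 9
Compute 4 * L = 4 * 0.61 = 2.44
f = 9 * 343 / 2.44
f = 1265.16

1265.16 Hz


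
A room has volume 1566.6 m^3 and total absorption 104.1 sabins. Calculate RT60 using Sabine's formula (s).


Given values:
  V = 1566.6 m^3
  A = 104.1 sabins
Formula: RT60 = 0.161 * V / A
Numerator: 0.161 * 1566.6 = 252.2226
RT60 = 252.2226 / 104.1 = 2.423

2.423 s


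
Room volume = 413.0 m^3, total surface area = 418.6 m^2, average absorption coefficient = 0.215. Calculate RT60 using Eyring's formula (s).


Given values:
  V = 413.0 m^3, S = 418.6 m^2, alpha = 0.215
Formula: RT60 = 0.161 * V / (-S * ln(1 - alpha))
Compute ln(1 - 0.215) = ln(0.785) = -0.242072
Denominator: -418.6 * -0.242072 = 101.3313
Numerator: 0.161 * 413.0 = 66.493
RT60 = 66.493 / 101.3313 = 0.656

0.656 s


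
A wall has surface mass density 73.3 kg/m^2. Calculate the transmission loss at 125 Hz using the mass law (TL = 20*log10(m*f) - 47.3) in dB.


Given values:
  m = 73.3 kg/m^2, f = 125 Hz
Formula: TL = 20 * log10(m * f) - 47.3
Compute m * f = 73.3 * 125 = 9162.5
Compute log10(9162.5) = 3.962014
Compute 20 * 3.962014 = 79.2403
TL = 79.2403 - 47.3 = 31.94

31.94 dB


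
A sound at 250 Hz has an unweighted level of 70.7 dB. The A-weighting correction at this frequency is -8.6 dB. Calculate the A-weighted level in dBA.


Given values:
  SPL = 70.7 dB
  A-weighting at 250 Hz = -8.6 dB
Formula: L_A = SPL + A_weight
L_A = 70.7 + (-8.6)
L_A = 62.1

62.1 dBA


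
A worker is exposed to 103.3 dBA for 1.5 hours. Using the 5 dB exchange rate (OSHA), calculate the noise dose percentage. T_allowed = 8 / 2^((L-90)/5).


Given values:
  L = 103.3 dBA, T = 1.5 hours
Formula: T_allowed = 8 / 2^((L - 90) / 5)
Compute exponent: (103.3 - 90) / 5 = 2.66
Compute 2^(2.66) = 6.32033
T_allowed = 8 / 6.32033 = 1.265757 hours
Dose = (T / T_allowed) * 100
Dose = (1.5 / 1.265757) * 100 = 118.51

118.51 %


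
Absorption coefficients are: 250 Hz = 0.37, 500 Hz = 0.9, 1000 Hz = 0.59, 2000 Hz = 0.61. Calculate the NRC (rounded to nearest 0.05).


Given values:
  a_250 = 0.37, a_500 = 0.9
  a_1000 = 0.59, a_2000 = 0.61
Formula: NRC = (a250 + a500 + a1000 + a2000) / 4
Sum = 0.37 + 0.9 + 0.59 + 0.61 = 2.47
NRC = 2.47 / 4 = 0.6175
Rounded to nearest 0.05: 0.6

0.6


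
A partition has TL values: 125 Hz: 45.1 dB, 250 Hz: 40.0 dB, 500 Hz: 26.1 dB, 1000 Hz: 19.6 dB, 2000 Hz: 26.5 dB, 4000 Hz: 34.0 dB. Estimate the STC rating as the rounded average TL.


Given TL values at each frequency:
  125 Hz: 45.1 dB
  250 Hz: 40.0 dB
  500 Hz: 26.1 dB
  1000 Hz: 19.6 dB
  2000 Hz: 26.5 dB
  4000 Hz: 34.0 dB
Formula: STC ~ round(average of TL values)
Sum = 45.1 + 40.0 + 26.1 + 19.6 + 26.5 + 34.0 = 191.3
Average = 191.3 / 6 = 31.88
Rounded: 32

32


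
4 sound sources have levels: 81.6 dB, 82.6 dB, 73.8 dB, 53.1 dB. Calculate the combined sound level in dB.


Formula: L_total = 10 * log10( sum(10^(Li/10)) )
  Source 1: 10^(81.6/10) = 144543977.0746
  Source 2: 10^(82.6/10) = 181970085.861
  Source 3: 10^(73.8/10) = 23988329.1902
  Source 4: 10^(53.1/10) = 204173.7945
Sum of linear values = 350706565.9203
L_total = 10 * log10(350706565.9203) = 85.45

85.45 dB


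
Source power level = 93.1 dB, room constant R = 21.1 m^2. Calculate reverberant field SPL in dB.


Given values:
  Lw = 93.1 dB, R = 21.1 m^2
Formula: SPL = Lw + 10 * log10(4 / R)
Compute 4 / R = 4 / 21.1 = 0.189573
Compute 10 * log10(0.189573) = -7.2222
SPL = 93.1 + (-7.2222) = 85.88

85.88 dB


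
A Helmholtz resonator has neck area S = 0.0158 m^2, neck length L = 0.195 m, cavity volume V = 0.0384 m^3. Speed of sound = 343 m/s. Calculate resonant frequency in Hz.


Given values:
  S = 0.0158 m^2, L = 0.195 m, V = 0.0384 m^3, c = 343 m/s
Formula: f = (c / (2*pi)) * sqrt(S / (V * L))
Compute V * L = 0.0384 * 0.195 = 0.007488
Compute S / (V * L) = 0.0158 / 0.007488 = 2.11
Compute sqrt(2.11) = 1.452584
Compute c / (2*pi) = 343 / 6.283185 = 54.590148
f = 54.590148 * 1.452584 = 79.3

79.3 Hz


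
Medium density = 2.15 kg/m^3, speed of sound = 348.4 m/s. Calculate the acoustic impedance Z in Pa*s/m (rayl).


Given values:
  rho = 2.15 kg/m^3
  c = 348.4 m/s
Formula: Z = rho * c
Z = 2.15 * 348.4
Z = 749.06

749.06 rayl


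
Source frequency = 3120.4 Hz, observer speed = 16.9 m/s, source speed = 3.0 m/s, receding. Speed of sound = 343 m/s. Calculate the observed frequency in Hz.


Given values:
  f_s = 3120.4 Hz, v_o = 16.9 m/s, v_s = 3.0 m/s
  Direction: receding
Formula: f_o = f_s * (c - v_o) / (c + v_s)
Numerator: c - v_o = 343 - 16.9 = 326.1
Denominator: c + v_s = 343 + 3.0 = 346.0
f_o = 3120.4 * 326.1 / 346.0 = 2940.93

2940.93 Hz


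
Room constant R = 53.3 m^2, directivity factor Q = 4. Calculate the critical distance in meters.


Given values:
  R = 53.3 m^2, Q = 4
Formula: d_c = 0.141 * sqrt(Q * R)
Compute Q * R = 4 * 53.3 = 213.2
Compute sqrt(213.2) = 14.6014
d_c = 0.141 * 14.6014 = 2.059

2.059 m


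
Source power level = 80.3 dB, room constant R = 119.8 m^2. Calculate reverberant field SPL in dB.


Given values:
  Lw = 80.3 dB, R = 119.8 m^2
Formula: SPL = Lw + 10 * log10(4 / R)
Compute 4 / R = 4 / 119.8 = 0.033389
Compute 10 * log10(0.033389) = -14.764
SPL = 80.3 + (-14.764) = 65.54

65.54 dB


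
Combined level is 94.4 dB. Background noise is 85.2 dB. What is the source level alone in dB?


Given values:
  L_total = 94.4 dB, L_bg = 85.2 dB
Formula: L_source = 10 * log10(10^(L_total/10) - 10^(L_bg/10))
Convert to linear:
  10^(94.4/10) = 2754228703.3382
  10^(85.2/10) = 331131121.4826
Difference: 2754228703.3382 - 331131121.4826 = 2423097581.8556
L_source = 10 * log10(2423097581.8556) = 93.84

93.84 dB


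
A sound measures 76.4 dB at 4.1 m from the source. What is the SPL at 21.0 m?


Given values:
  SPL1 = 76.4 dB, r1 = 4.1 m, r2 = 21.0 m
Formula: SPL2 = SPL1 - 20 * log10(r2 / r1)
Compute ratio: r2 / r1 = 21.0 / 4.1 = 5.122
Compute log10: log10(5.122) = 0.70944
Compute drop: 20 * 0.70944 = 14.1888
SPL2 = 76.4 - 14.1888 = 62.21

62.21 dB


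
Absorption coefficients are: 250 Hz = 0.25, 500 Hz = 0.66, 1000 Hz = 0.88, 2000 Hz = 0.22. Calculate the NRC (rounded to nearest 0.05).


Given values:
  a_250 = 0.25, a_500 = 0.66
  a_1000 = 0.88, a_2000 = 0.22
Formula: NRC = (a250 + a500 + a1000 + a2000) / 4
Sum = 0.25 + 0.66 + 0.88 + 0.22 = 2.01
NRC = 2.01 / 4 = 0.5025
Rounded to nearest 0.05: 0.5

0.5


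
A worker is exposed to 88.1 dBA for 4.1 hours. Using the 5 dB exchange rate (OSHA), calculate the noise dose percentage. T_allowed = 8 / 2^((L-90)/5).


Given values:
  L = 88.1 dBA, T = 4.1 hours
Formula: T_allowed = 8 / 2^((L - 90) / 5)
Compute exponent: (88.1 - 90) / 5 = -0.38
Compute 2^(-0.38) = 0.768438
T_allowed = 8 / 0.768438 = 10.410729 hours
Dose = (T / T_allowed) * 100
Dose = (4.1 / 10.410729) * 100 = 39.38

39.38 %


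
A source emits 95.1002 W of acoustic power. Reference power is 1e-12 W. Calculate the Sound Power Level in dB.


Given values:
  W = 95.1002 W
  W_ref = 1e-12 W
Formula: SWL = 10 * log10(W / W_ref)
Compute ratio: W / W_ref = 95100200000000
Compute log10: log10(95100200000000) = 13.978181
Multiply: SWL = 10 * 13.978181 = 139.78

139.78 dB


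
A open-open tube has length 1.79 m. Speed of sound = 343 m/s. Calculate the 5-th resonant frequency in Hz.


Given values:
  Tube type: open-open, L = 1.79 m, c = 343 m/s, n = 5
Formula: f_n = n * c / (2 * L)
Compute 2 * L = 2 * 1.79 = 3.58
f = 5 * 343 / 3.58
f = 479.05

479.05 Hz


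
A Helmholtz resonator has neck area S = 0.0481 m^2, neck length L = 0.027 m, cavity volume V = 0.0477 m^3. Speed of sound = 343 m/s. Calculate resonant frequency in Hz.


Given values:
  S = 0.0481 m^2, L = 0.027 m, V = 0.0477 m^3, c = 343 m/s
Formula: f = (c / (2*pi)) * sqrt(S / (V * L))
Compute V * L = 0.0477 * 0.027 = 0.0012879
Compute S / (V * L) = 0.0481 / 0.0012879 = 37.3476
Compute sqrt(37.3476) = 6.111268
Compute c / (2*pi) = 343 / 6.283185 = 54.590148
f = 54.590148 * 6.111268 = 333.62

333.62 Hz


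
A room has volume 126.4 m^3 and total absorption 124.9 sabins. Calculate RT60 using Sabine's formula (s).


Given values:
  V = 126.4 m^3
  A = 124.9 sabins
Formula: RT60 = 0.161 * V / A
Numerator: 0.161 * 126.4 = 20.3504
RT60 = 20.3504 / 124.9 = 0.163

0.163 s


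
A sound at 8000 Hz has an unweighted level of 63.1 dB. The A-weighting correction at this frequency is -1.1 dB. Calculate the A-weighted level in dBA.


Given values:
  SPL = 63.1 dB
  A-weighting at 8000 Hz = -1.1 dB
Formula: L_A = SPL + A_weight
L_A = 63.1 + (-1.1)
L_A = 62.0

62.0 dBA


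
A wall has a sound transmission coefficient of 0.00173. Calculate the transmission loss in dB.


Given values:
  tau = 0.00173
Formula: TL = 10 * log10(1 / tau)
Compute 1 / tau = 1 / 0.00173 = 578.0347
Compute log10(578.0347) = 2.761954
TL = 10 * 2.761954 = 27.62

27.62 dB


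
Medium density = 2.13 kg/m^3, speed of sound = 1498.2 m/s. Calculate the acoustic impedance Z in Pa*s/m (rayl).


Given values:
  rho = 2.13 kg/m^3
  c = 1498.2 m/s
Formula: Z = rho * c
Z = 2.13 * 1498.2
Z = 3191.17

3191.17 rayl


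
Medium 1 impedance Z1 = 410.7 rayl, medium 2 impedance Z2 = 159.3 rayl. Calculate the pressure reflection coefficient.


Given values:
  Z1 = 410.7 rayl, Z2 = 159.3 rayl
Formula: R = (Z2 - Z1) / (Z2 + Z1)
Numerator: Z2 - Z1 = 159.3 - 410.7 = -251.4
Denominator: Z2 + Z1 = 159.3 + 410.7 = 570.0
R = -251.4 / 570.0 = -0.4411

-0.4411


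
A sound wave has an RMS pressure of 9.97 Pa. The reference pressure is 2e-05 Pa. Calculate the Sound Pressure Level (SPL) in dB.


Given values:
  p = 9.97 Pa
  p_ref = 2e-05 Pa
Formula: SPL = 20 * log10(p / p_ref)
Compute ratio: p / p_ref = 9.97 / 2e-05 = 498500
Compute log10: log10(498500) = 5.697665
Multiply: SPL = 20 * 5.697665 = 113.95

113.95 dB


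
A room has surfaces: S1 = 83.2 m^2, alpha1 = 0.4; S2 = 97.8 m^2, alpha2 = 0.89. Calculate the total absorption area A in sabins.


Given surfaces:
  Surface 1: 83.2 * 0.4 = 33.28
  Surface 2: 97.8 * 0.89 = 87.042
Formula: A = sum(Si * alpha_i)
A = 33.28 + 87.042
A = 120.32

120.32 sabins


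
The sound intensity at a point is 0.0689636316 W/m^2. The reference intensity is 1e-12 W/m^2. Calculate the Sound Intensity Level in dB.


Given values:
  I = 0.0689636316 W/m^2
  I_ref = 1e-12 W/m^2
Formula: SIL = 10 * log10(I / I_ref)
Compute ratio: I / I_ref = 68963631600
Compute log10: log10(68963631600) = 10.83862
Multiply: SIL = 10 * 10.83862 = 108.39

108.39 dB


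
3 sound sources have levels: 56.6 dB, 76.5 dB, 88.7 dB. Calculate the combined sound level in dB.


Formula: L_total = 10 * log10( sum(10^(Li/10)) )
  Source 1: 10^(56.6/10) = 457088.1896
  Source 2: 10^(76.5/10) = 44668359.2151
  Source 3: 10^(88.7/10) = 741310241.3009
Sum of linear values = 786435688.7056
L_total = 10 * log10(786435688.7056) = 88.96

88.96 dB


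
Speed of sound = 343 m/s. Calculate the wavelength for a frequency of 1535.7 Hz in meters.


Given values:
  c = 343 m/s, f = 1535.7 Hz
Formula: lambda = c / f
lambda = 343 / 1535.7
lambda = 0.2234

0.2234 m


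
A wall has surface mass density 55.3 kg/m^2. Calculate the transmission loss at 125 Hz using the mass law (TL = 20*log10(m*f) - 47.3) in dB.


Given values:
  m = 55.3 kg/m^2, f = 125 Hz
Formula: TL = 20 * log10(m * f) - 47.3
Compute m * f = 55.3 * 125 = 6912.5
Compute log10(6912.5) = 3.839635
Compute 20 * 3.839635 = 76.7927
TL = 76.7927 - 47.3 = 29.49

29.49 dB


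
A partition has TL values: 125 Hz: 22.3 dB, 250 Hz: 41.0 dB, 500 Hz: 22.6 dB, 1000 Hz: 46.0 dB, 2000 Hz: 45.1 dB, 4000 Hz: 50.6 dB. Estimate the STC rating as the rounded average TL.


Given TL values at each frequency:
  125 Hz: 22.3 dB
  250 Hz: 41.0 dB
  500 Hz: 22.6 dB
  1000 Hz: 46.0 dB
  2000 Hz: 45.1 dB
  4000 Hz: 50.6 dB
Formula: STC ~ round(average of TL values)
Sum = 22.3 + 41.0 + 22.6 + 46.0 + 45.1 + 50.6 = 227.6
Average = 227.6 / 6 = 37.93
Rounded: 38

38


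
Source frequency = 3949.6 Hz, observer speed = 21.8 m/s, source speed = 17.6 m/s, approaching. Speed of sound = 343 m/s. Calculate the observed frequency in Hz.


Given values:
  f_s = 3949.6 Hz, v_o = 21.8 m/s, v_s = 17.6 m/s
  Direction: approaching
Formula: f_o = f_s * (c + v_o) / (c - v_s)
Numerator: c + v_o = 343 + 21.8 = 364.8
Denominator: c - v_s = 343 - 17.6 = 325.4
f_o = 3949.6 * 364.8 / 325.4 = 4427.82

4427.82 Hz


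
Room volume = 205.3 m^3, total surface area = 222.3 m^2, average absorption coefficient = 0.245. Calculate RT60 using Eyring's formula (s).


Given values:
  V = 205.3 m^3, S = 222.3 m^2, alpha = 0.245
Formula: RT60 = 0.161 * V / (-S * ln(1 - alpha))
Compute ln(1 - 0.245) = ln(0.755) = -0.281038
Denominator: -222.3 * -0.281038 = 62.4747
Numerator: 0.161 * 205.3 = 33.0533
RT60 = 33.0533 / 62.4747 = 0.529

0.529 s


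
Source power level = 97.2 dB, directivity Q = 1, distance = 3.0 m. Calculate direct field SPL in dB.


Given values:
  Lw = 97.2 dB, Q = 1, r = 3.0 m
Formula: SPL = Lw + 10 * log10(Q / (4 * pi * r^2))
Compute 4 * pi * r^2 = 4 * pi * 3.0^2 = 113.0973
Compute Q / denom = 1 / 113.0973 = 0.00884194
Compute 10 * log10(0.00884194) = -20.5345
SPL = 97.2 + (-20.5345) = 76.67

76.67 dB


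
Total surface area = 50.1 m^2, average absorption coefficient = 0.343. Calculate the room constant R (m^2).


Given values:
  S = 50.1 m^2, alpha = 0.343
Formula: R = S * alpha / (1 - alpha)
Numerator: 50.1 * 0.343 = 17.1843
Denominator: 1 - 0.343 = 0.657
R = 17.1843 / 0.657 = 26.16

26.16 m^2


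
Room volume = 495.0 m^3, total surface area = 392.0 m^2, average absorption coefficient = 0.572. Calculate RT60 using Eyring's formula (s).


Given values:
  V = 495.0 m^3, S = 392.0 m^2, alpha = 0.572
Formula: RT60 = 0.161 * V / (-S * ln(1 - alpha))
Compute ln(1 - 0.572) = ln(0.428) = -0.848632
Denominator: -392.0 * -0.848632 = 332.6637
Numerator: 0.161 * 495.0 = 79.695
RT60 = 79.695 / 332.6637 = 0.24

0.24 s


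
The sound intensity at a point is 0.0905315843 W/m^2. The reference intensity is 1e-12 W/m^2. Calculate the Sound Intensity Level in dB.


Given values:
  I = 0.0905315843 W/m^2
  I_ref = 1e-12 W/m^2
Formula: SIL = 10 * log10(I / I_ref)
Compute ratio: I / I_ref = 90531584300
Compute log10: log10(90531584300) = 10.9568
Multiply: SIL = 10 * 10.9568 = 109.57

109.57 dB


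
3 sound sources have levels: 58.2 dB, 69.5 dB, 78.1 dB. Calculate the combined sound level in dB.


Formula: L_total = 10 * log10( sum(10^(Li/10)) )
  Source 1: 10^(58.2/10) = 660693.448
  Source 2: 10^(69.5/10) = 8912509.3813
  Source 3: 10^(78.1/10) = 64565422.9035
Sum of linear values = 74138625.7328
L_total = 10 * log10(74138625.7328) = 78.7

78.7 dB


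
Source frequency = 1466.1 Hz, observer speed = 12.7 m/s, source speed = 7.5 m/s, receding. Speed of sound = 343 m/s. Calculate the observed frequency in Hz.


Given values:
  f_s = 1466.1 Hz, v_o = 12.7 m/s, v_s = 7.5 m/s
  Direction: receding
Formula: f_o = f_s * (c - v_o) / (c + v_s)
Numerator: c - v_o = 343 - 12.7 = 330.3
Denominator: c + v_s = 343 + 7.5 = 350.5
f_o = 1466.1 * 330.3 / 350.5 = 1381.61

1381.61 Hz


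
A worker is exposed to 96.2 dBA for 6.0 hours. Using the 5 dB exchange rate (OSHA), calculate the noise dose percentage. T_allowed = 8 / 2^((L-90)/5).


Given values:
  L = 96.2 dBA, T = 6.0 hours
Formula: T_allowed = 8 / 2^((L - 90) / 5)
Compute exponent: (96.2 - 90) / 5 = 1.24
Compute 2^(1.24) = 2.361985
T_allowed = 8 / 2.361985 = 3.386982 hours
Dose = (T / T_allowed) * 100
Dose = (6.0 / 3.386982) * 100 = 177.15

177.15 %


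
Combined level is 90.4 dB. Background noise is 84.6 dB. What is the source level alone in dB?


Given values:
  L_total = 90.4 dB, L_bg = 84.6 dB
Formula: L_source = 10 * log10(10^(L_total/10) - 10^(L_bg/10))
Convert to linear:
  10^(90.4/10) = 1096478196.1432
  10^(84.6/10) = 288403150.3127
Difference: 1096478196.1432 - 288403150.3127 = 808075045.8305
L_source = 10 * log10(808075045.8305) = 89.07

89.07 dB


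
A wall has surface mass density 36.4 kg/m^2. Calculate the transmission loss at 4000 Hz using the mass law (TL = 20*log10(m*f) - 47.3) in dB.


Given values:
  m = 36.4 kg/m^2, f = 4000 Hz
Formula: TL = 20 * log10(m * f) - 47.3
Compute m * f = 36.4 * 4000 = 145600.0
Compute log10(145600.0) = 5.163161
Compute 20 * 5.163161 = 103.2632
TL = 103.2632 - 47.3 = 55.96

55.96 dB


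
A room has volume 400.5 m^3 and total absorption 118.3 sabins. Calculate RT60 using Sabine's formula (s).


Given values:
  V = 400.5 m^3
  A = 118.3 sabins
Formula: RT60 = 0.161 * V / A
Numerator: 0.161 * 400.5 = 64.4805
RT60 = 64.4805 / 118.3 = 0.545

0.545 s


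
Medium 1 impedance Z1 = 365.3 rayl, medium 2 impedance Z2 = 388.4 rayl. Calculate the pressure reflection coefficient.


Given values:
  Z1 = 365.3 rayl, Z2 = 388.4 rayl
Formula: R = (Z2 - Z1) / (Z2 + Z1)
Numerator: Z2 - Z1 = 388.4 - 365.3 = 23.1
Denominator: Z2 + Z1 = 388.4 + 365.3 = 753.7
R = 23.1 / 753.7 = 0.0306

0.0306


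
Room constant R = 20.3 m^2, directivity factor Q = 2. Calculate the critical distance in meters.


Given values:
  R = 20.3 m^2, Q = 2
Formula: d_c = 0.141 * sqrt(Q * R)
Compute Q * R = 2 * 20.3 = 40.6
Compute sqrt(40.6) = 6.3718
d_c = 0.141 * 6.3718 = 0.898

0.898 m


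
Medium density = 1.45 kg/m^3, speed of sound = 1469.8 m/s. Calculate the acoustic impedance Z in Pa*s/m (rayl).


Given values:
  rho = 1.45 kg/m^3
  c = 1469.8 m/s
Formula: Z = rho * c
Z = 1.45 * 1469.8
Z = 2131.21

2131.21 rayl


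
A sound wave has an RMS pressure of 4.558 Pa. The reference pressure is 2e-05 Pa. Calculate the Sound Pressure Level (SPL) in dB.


Given values:
  p = 4.558 Pa
  p_ref = 2e-05 Pa
Formula: SPL = 20 * log10(p / p_ref)
Compute ratio: p / p_ref = 4.558 / 2e-05 = 227900
Compute log10: log10(227900) = 5.357744
Multiply: SPL = 20 * 5.357744 = 107.15

107.15 dB


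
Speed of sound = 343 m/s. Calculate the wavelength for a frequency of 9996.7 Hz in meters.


Given values:
  c = 343 m/s, f = 9996.7 Hz
Formula: lambda = c / f
lambda = 343 / 9996.7
lambda = 0.0343

0.0343 m


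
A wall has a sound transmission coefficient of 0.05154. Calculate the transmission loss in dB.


Given values:
  tau = 0.05154
Formula: TL = 10 * log10(1 / tau)
Compute 1 / tau = 1 / 0.05154 = 19.4024
Compute log10(19.4024) = 1.287855
TL = 10 * 1.287855 = 12.88

12.88 dB


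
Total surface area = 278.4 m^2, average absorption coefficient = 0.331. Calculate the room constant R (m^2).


Given values:
  S = 278.4 m^2, alpha = 0.331
Formula: R = S * alpha / (1 - alpha)
Numerator: 278.4 * 0.331 = 92.1504
Denominator: 1 - 0.331 = 0.669
R = 92.1504 / 0.669 = 137.74

137.74 m^2


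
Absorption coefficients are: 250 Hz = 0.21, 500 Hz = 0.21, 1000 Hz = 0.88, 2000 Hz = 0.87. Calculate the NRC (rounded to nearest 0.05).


Given values:
  a_250 = 0.21, a_500 = 0.21
  a_1000 = 0.88, a_2000 = 0.87
Formula: NRC = (a250 + a500 + a1000 + a2000) / 4
Sum = 0.21 + 0.21 + 0.88 + 0.87 = 2.17
NRC = 2.17 / 4 = 0.5425
Rounded to nearest 0.05: 0.55

0.55


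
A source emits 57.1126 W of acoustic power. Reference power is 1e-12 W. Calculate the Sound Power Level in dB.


Given values:
  W = 57.1126 W
  W_ref = 1e-12 W
Formula: SWL = 10 * log10(W / W_ref)
Compute ratio: W / W_ref = 57112600000000
Compute log10: log10(57112600000000) = 13.756732
Multiply: SWL = 10 * 13.756732 = 137.57

137.57 dB


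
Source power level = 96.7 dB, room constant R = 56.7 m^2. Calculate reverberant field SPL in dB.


Given values:
  Lw = 96.7 dB, R = 56.7 m^2
Formula: SPL = Lw + 10 * log10(4 / R)
Compute 4 / R = 4 / 56.7 = 0.070547
Compute 10 * log10(0.070547) = -11.5152
SPL = 96.7 + (-11.5152) = 85.18

85.18 dB


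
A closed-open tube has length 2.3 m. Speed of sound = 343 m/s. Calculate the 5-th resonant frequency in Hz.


Given values:
  Tube type: closed-open, L = 2.3 m, c = 343 m/s, n = 5
Formula: f_n = (2n - 1) * c / (4 * L)
Compute 2n - 1 = 2*5 - 1 = 9
Compute 4 * L = 4 * 2.3 = 9.2
f = 9 * 343 / 9.2
f = 335.54

335.54 Hz


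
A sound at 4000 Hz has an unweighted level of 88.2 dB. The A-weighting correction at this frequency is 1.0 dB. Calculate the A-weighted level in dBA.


Given values:
  SPL = 88.2 dB
  A-weighting at 4000 Hz = 1.0 dB
Formula: L_A = SPL + A_weight
L_A = 88.2 + (1.0)
L_A = 89.2

89.2 dBA


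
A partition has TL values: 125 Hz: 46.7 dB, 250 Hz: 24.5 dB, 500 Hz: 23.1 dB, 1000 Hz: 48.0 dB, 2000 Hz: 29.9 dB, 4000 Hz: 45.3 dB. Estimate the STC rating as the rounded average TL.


Given TL values at each frequency:
  125 Hz: 46.7 dB
  250 Hz: 24.5 dB
  500 Hz: 23.1 dB
  1000 Hz: 48.0 dB
  2000 Hz: 29.9 dB
  4000 Hz: 45.3 dB
Formula: STC ~ round(average of TL values)
Sum = 46.7 + 24.5 + 23.1 + 48.0 + 29.9 + 45.3 = 217.5
Average = 217.5 / 6 = 36.25
Rounded: 36

36


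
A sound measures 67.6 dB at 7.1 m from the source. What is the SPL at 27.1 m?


Given values:
  SPL1 = 67.6 dB, r1 = 7.1 m, r2 = 27.1 m
Formula: SPL2 = SPL1 - 20 * log10(r2 / r1)
Compute ratio: r2 / r1 = 27.1 / 7.1 = 3.8169
Compute log10: log10(3.8169) = 0.581711
Compute drop: 20 * 0.581711 = 11.6342
SPL2 = 67.6 - 11.6342 = 55.97

55.97 dB


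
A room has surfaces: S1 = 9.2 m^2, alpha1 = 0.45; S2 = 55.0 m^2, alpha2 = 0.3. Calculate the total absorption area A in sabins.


Given surfaces:
  Surface 1: 9.2 * 0.45 = 4.14
  Surface 2: 55.0 * 0.3 = 16.5
Formula: A = sum(Si * alpha_i)
A = 4.14 + 16.5
A = 20.64

20.64 sabins


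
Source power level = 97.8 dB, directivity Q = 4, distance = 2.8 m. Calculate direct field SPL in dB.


Given values:
  Lw = 97.8 dB, Q = 4, r = 2.8 m
Formula: SPL = Lw + 10 * log10(Q / (4 * pi * r^2))
Compute 4 * pi * r^2 = 4 * pi * 2.8^2 = 98.5203
Compute Q / denom = 4 / 98.5203 = 0.04060077
Compute 10 * log10(0.04060077) = -13.9147
SPL = 97.8 + (-13.9147) = 83.89

83.89 dB


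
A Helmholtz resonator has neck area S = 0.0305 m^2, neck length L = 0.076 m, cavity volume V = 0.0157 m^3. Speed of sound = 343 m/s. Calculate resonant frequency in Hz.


Given values:
  S = 0.0305 m^2, L = 0.076 m, V = 0.0157 m^3, c = 343 m/s
Formula: f = (c / (2*pi)) * sqrt(S / (V * L))
Compute V * L = 0.0157 * 0.076 = 0.0011932
Compute S / (V * L) = 0.0305 / 0.0011932 = 25.5615
Compute sqrt(25.5615) = 5.055838
Compute c / (2*pi) = 343 / 6.283185 = 54.590148
f = 54.590148 * 5.055838 = 276.0

276.0 Hz


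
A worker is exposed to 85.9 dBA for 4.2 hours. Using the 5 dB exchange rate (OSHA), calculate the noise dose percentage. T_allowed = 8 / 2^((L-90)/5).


Given values:
  L = 85.9 dBA, T = 4.2 hours
Formula: T_allowed = 8 / 2^((L - 90) / 5)
Compute exponent: (85.9 - 90) / 5 = -0.82
Compute 2^(-0.82) = 0.566442
T_allowed = 8 / 0.566442 = 14.123247 hours
Dose = (T / T_allowed) * 100
Dose = (4.2 / 14.123247) * 100 = 29.74

29.74 %


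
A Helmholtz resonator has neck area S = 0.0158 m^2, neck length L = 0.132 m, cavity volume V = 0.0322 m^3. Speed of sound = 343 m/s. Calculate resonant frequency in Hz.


Given values:
  S = 0.0158 m^2, L = 0.132 m, V = 0.0322 m^3, c = 343 m/s
Formula: f = (c / (2*pi)) * sqrt(S / (V * L))
Compute V * L = 0.0322 * 0.132 = 0.0042504
Compute S / (V * L) = 0.0158 / 0.0042504 = 3.7173
Compute sqrt(3.7173) = 1.92803
Compute c / (2*pi) = 343 / 6.283185 = 54.590148
f = 54.590148 * 1.92803 = 105.25

105.25 Hz


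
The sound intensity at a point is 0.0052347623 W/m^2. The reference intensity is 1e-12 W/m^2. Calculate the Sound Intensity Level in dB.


Given values:
  I = 0.0052347623 W/m^2
  I_ref = 1e-12 W/m^2
Formula: SIL = 10 * log10(I / I_ref)
Compute ratio: I / I_ref = 5234762300
Compute log10: log10(5234762300) = 9.718897
Multiply: SIL = 10 * 9.718897 = 97.19

97.19 dB


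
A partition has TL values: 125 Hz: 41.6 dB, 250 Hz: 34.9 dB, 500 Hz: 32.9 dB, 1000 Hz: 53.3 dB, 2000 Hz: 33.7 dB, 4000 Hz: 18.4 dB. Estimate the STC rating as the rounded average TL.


Given TL values at each frequency:
  125 Hz: 41.6 dB
  250 Hz: 34.9 dB
  500 Hz: 32.9 dB
  1000 Hz: 53.3 dB
  2000 Hz: 33.7 dB
  4000 Hz: 18.4 dB
Formula: STC ~ round(average of TL values)
Sum = 41.6 + 34.9 + 32.9 + 53.3 + 33.7 + 18.4 = 214.8
Average = 214.8 / 6 = 35.8
Rounded: 36

36


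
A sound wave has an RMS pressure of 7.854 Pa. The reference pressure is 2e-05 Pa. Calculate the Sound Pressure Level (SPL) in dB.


Given values:
  p = 7.854 Pa
  p_ref = 2e-05 Pa
Formula: SPL = 20 * log10(p / p_ref)
Compute ratio: p / p_ref = 7.854 / 2e-05 = 392700
Compute log10: log10(392700) = 5.594061
Multiply: SPL = 20 * 5.594061 = 111.88

111.88 dB


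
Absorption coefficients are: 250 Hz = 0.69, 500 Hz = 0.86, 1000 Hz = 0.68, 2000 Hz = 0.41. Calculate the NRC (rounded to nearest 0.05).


Given values:
  a_250 = 0.69, a_500 = 0.86
  a_1000 = 0.68, a_2000 = 0.41
Formula: NRC = (a250 + a500 + a1000 + a2000) / 4
Sum = 0.69 + 0.86 + 0.68 + 0.41 = 2.64
NRC = 2.64 / 4 = 0.66
Rounded to nearest 0.05: 0.65

0.65


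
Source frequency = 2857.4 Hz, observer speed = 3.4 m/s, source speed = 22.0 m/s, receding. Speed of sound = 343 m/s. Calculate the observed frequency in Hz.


Given values:
  f_s = 2857.4 Hz, v_o = 3.4 m/s, v_s = 22.0 m/s
  Direction: receding
Formula: f_o = f_s * (c - v_o) / (c + v_s)
Numerator: c - v_o = 343 - 3.4 = 339.6
Denominator: c + v_s = 343 + 22.0 = 365.0
f_o = 2857.4 * 339.6 / 365.0 = 2658.56

2658.56 Hz


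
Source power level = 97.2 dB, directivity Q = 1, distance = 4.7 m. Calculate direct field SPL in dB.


Given values:
  Lw = 97.2 dB, Q = 1, r = 4.7 m
Formula: SPL = Lw + 10 * log10(Q / (4 * pi * r^2))
Compute 4 * pi * r^2 = 4 * pi * 4.7^2 = 277.5911
Compute Q / denom = 1 / 277.5911 = 0.00360242
Compute 10 * log10(0.00360242) = -24.4341
SPL = 97.2 + (-24.4341) = 72.77

72.77 dB


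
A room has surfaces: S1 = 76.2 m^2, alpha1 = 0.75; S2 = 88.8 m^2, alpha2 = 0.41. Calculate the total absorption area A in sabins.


Given surfaces:
  Surface 1: 76.2 * 0.75 = 57.15
  Surface 2: 88.8 * 0.41 = 36.408
Formula: A = sum(Si * alpha_i)
A = 57.15 + 36.408
A = 93.56

93.56 sabins


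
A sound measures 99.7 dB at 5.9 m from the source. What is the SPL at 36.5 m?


Given values:
  SPL1 = 99.7 dB, r1 = 5.9 m, r2 = 36.5 m
Formula: SPL2 = SPL1 - 20 * log10(r2 / r1)
Compute ratio: r2 / r1 = 36.5 / 5.9 = 6.1864
Compute log10: log10(6.1864) = 0.791438
Compute drop: 20 * 0.791438 = 15.8288
SPL2 = 99.7 - 15.8288 = 83.87

83.87 dB


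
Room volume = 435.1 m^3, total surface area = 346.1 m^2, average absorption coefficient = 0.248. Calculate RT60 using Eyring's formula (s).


Given values:
  V = 435.1 m^3, S = 346.1 m^2, alpha = 0.248
Formula: RT60 = 0.161 * V / (-S * ln(1 - alpha))
Compute ln(1 - 0.248) = ln(0.752) = -0.285019
Denominator: -346.1 * -0.285019 = 98.6451
Numerator: 0.161 * 435.1 = 70.0511
RT60 = 70.0511 / 98.6451 = 0.71

0.71 s


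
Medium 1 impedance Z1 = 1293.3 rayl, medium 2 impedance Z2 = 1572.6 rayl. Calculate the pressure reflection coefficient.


Given values:
  Z1 = 1293.3 rayl, Z2 = 1572.6 rayl
Formula: R = (Z2 - Z1) / (Z2 + Z1)
Numerator: Z2 - Z1 = 1572.6 - 1293.3 = 279.3
Denominator: Z2 + Z1 = 1572.6 + 1293.3 = 2865.9
R = 279.3 / 2865.9 = 0.0975

0.0975


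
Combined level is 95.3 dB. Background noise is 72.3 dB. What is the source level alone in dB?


Given values:
  L_total = 95.3 dB, L_bg = 72.3 dB
Formula: L_source = 10 * log10(10^(L_total/10) - 10^(L_bg/10))
Convert to linear:
  10^(95.3/10) = 3388441561.392
  10^(72.3/10) = 16982436.5246
Difference: 3388441561.392 - 16982436.5246 = 3371459124.8674
L_source = 10 * log10(3371459124.8674) = 95.28

95.28 dB


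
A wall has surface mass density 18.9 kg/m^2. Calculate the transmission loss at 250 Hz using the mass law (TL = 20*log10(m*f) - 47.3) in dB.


Given values:
  m = 18.9 kg/m^2, f = 250 Hz
Formula: TL = 20 * log10(m * f) - 47.3
Compute m * f = 18.9 * 250 = 4725.0
Compute log10(4725.0) = 3.674402
Compute 20 * 3.674402 = 73.488
TL = 73.488 - 47.3 = 26.19

26.19 dB


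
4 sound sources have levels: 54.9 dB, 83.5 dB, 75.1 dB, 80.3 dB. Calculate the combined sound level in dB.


Formula: L_total = 10 * log10( sum(10^(Li/10)) )
  Source 1: 10^(54.9/10) = 309029.5433
  Source 2: 10^(83.5/10) = 223872113.8568
  Source 3: 10^(75.1/10) = 32359365.693
  Source 4: 10^(80.3/10) = 107151930.5238
Sum of linear values = 363692439.6169
L_total = 10 * log10(363692439.6169) = 85.61

85.61 dB


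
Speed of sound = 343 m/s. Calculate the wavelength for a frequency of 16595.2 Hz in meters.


Given values:
  c = 343 m/s, f = 16595.2 Hz
Formula: lambda = c / f
lambda = 343 / 16595.2
lambda = 0.0207

0.0207 m


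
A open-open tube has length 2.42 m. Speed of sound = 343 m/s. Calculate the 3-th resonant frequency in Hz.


Given values:
  Tube type: open-open, L = 2.42 m, c = 343 m/s, n = 3
Formula: f_n = n * c / (2 * L)
Compute 2 * L = 2 * 2.42 = 4.84
f = 3 * 343 / 4.84
f = 212.6

212.6 Hz


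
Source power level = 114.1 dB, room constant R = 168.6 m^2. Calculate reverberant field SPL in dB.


Given values:
  Lw = 114.1 dB, R = 168.6 m^2
Formula: SPL = Lw + 10 * log10(4 / R)
Compute 4 / R = 4 / 168.6 = 0.023725
Compute 10 * log10(0.023725) = -16.2479
SPL = 114.1 + (-16.2479) = 97.85

97.85 dB


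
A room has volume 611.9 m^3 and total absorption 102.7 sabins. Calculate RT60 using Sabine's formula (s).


Given values:
  V = 611.9 m^3
  A = 102.7 sabins
Formula: RT60 = 0.161 * V / A
Numerator: 0.161 * 611.9 = 98.5159
RT60 = 98.5159 / 102.7 = 0.959

0.959 s


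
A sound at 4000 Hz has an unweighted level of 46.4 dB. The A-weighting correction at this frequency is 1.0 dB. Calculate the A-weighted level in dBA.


Given values:
  SPL = 46.4 dB
  A-weighting at 4000 Hz = 1.0 dB
Formula: L_A = SPL + A_weight
L_A = 46.4 + (1.0)
L_A = 47.4

47.4 dBA


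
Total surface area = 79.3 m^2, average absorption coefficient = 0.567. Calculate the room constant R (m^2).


Given values:
  S = 79.3 m^2, alpha = 0.567
Formula: R = S * alpha / (1 - alpha)
Numerator: 79.3 * 0.567 = 44.9631
Denominator: 1 - 0.567 = 0.433
R = 44.9631 / 0.433 = 103.84

103.84 m^2


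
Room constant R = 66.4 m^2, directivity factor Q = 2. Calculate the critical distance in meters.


Given values:
  R = 66.4 m^2, Q = 2
Formula: d_c = 0.141 * sqrt(Q * R)
Compute Q * R = 2 * 66.4 = 132.8
Compute sqrt(132.8) = 11.5239
d_c = 0.141 * 11.5239 = 1.625

1.625 m


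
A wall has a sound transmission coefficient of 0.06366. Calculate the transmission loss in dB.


Given values:
  tau = 0.06366
Formula: TL = 10 * log10(1 / tau)
Compute 1 / tau = 1 / 0.06366 = 15.7085
Compute log10(15.7085) = 1.196135
TL = 10 * 1.196135 = 11.96

11.96 dB


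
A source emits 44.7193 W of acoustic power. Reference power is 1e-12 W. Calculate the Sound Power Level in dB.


Given values:
  W = 44.7193 W
  W_ref = 1e-12 W
Formula: SWL = 10 * log10(W / W_ref)
Compute ratio: W / W_ref = 44719300000000
Compute log10: log10(44719300000000) = 13.650495
Multiply: SWL = 10 * 13.650495 = 136.5

136.5 dB


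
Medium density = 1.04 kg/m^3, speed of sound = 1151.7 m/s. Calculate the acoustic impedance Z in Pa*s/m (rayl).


Given values:
  rho = 1.04 kg/m^3
  c = 1151.7 m/s
Formula: Z = rho * c
Z = 1.04 * 1151.7
Z = 1197.77

1197.77 rayl


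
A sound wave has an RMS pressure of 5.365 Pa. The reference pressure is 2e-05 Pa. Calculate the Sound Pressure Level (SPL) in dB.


Given values:
  p = 5.365 Pa
  p_ref = 2e-05 Pa
Formula: SPL = 20 * log10(p / p_ref)
Compute ratio: p / p_ref = 5.365 / 2e-05 = 268250
Compute log10: log10(268250) = 5.42854
Multiply: SPL = 20 * 5.42854 = 108.57

108.57 dB


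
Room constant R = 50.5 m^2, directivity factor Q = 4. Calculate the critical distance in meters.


Given values:
  R = 50.5 m^2, Q = 4
Formula: d_c = 0.141 * sqrt(Q * R)
Compute Q * R = 4 * 50.5 = 202.0
Compute sqrt(202.0) = 14.2127
d_c = 0.141 * 14.2127 = 2.004

2.004 m


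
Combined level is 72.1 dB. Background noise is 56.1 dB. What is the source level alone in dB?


Given values:
  L_total = 72.1 dB, L_bg = 56.1 dB
Formula: L_source = 10 * log10(10^(L_total/10) - 10^(L_bg/10))
Convert to linear:
  10^(72.1/10) = 16218100.9736
  10^(56.1/10) = 407380.2778
Difference: 16218100.9736 - 407380.2778 = 15810720.6958
L_source = 10 * log10(15810720.6958) = 71.99

71.99 dB


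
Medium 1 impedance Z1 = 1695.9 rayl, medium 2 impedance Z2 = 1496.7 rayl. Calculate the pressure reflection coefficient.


Given values:
  Z1 = 1695.9 rayl, Z2 = 1496.7 rayl
Formula: R = (Z2 - Z1) / (Z2 + Z1)
Numerator: Z2 - Z1 = 1496.7 - 1695.9 = -199.2
Denominator: Z2 + Z1 = 1496.7 + 1695.9 = 3192.6
R = -199.2 / 3192.6 = -0.0624

-0.0624
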